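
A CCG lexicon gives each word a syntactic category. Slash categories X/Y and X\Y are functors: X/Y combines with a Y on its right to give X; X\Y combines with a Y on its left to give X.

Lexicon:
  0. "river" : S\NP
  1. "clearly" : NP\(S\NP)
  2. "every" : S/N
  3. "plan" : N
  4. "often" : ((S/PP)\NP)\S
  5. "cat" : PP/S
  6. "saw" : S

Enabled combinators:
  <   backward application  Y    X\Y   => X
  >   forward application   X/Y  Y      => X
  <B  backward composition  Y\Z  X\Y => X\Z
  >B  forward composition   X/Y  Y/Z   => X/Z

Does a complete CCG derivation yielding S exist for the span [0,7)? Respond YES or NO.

YES

[0,7] S   >
  [0,5] S/PP   <
    [0,2] NP   <
      [0,1] "river" : S\NP
      [1,2] "clearly" : NP\(S\NP)
    [2,5] (S/PP)\NP   <
      [2,4] S   >
        [2,3] "every" : S/N
        [3,4] "plan" : N
      [4,5] "often" : ((S/PP)\NP)\S
  [5,7] PP   >
    [5,6] "cat" : PP/S
    [6,7] "saw" : S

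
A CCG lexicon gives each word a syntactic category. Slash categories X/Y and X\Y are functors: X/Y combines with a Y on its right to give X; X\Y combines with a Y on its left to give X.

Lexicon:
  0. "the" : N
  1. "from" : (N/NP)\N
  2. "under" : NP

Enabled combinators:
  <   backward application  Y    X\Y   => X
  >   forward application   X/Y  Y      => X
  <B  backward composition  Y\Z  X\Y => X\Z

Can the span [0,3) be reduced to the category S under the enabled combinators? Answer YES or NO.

N (N/NP)\N NP
CKY chart[0,3] = {N}; S ∉ chart

NO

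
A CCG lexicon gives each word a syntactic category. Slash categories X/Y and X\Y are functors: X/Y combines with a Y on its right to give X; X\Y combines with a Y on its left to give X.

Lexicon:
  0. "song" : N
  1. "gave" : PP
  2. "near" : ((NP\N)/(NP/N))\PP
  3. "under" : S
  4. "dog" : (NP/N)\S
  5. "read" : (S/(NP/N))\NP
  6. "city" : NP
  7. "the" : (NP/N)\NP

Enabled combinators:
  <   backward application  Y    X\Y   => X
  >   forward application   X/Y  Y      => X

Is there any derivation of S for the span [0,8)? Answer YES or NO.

[0,8] S   >
  [0,6] S/(NP/N)   <
    [0,5] NP   <
      [0,1] "song" : N
      [1,5] NP\N   >
        [1,3] (NP\N)/(NP/N)   <
          [1,2] "gave" : PP
          [2,3] "near" : ((NP\N)/(NP/N))\PP
        [3,5] NP/N   <
          [3,4] "under" : S
          [4,5] "dog" : (NP/N)\S
    [5,6] "read" : (S/(NP/N))\NP
  [6,8] NP/N   <
    [6,7] "city" : NP
    [7,8] "the" : (NP/N)\NP

YES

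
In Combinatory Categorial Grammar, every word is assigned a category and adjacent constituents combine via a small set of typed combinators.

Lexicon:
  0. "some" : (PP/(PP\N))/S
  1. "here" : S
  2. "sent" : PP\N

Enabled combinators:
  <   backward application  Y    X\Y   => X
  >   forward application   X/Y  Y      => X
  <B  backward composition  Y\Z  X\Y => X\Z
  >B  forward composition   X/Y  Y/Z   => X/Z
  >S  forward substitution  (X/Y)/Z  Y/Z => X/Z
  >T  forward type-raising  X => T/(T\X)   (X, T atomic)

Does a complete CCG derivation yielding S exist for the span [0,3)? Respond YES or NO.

NO

(PP/(PP\N))/S S PP\N
CKY chart[0,3] = {N/(N\PP), NP/(NP\PP), PP, PP/(PP\PP), S/(S\PP)}; S ∉ chart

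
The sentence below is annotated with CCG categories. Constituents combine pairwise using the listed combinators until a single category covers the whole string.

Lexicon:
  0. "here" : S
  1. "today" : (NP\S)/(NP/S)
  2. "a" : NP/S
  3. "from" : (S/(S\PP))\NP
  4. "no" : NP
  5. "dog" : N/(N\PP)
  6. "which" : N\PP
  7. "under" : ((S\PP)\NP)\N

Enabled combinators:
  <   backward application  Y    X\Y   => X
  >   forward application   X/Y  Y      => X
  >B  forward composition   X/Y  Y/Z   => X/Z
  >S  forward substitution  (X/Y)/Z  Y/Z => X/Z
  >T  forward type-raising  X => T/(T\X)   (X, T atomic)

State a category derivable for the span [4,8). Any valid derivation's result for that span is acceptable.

[0,8] S   >
  [0,4] S/(S\PP)   <
    [0,3] NP   <
      [0,1] "here" : S
      [1,3] NP\S   >
        [1,2] "today" : (NP\S)/(NP/S)
        [2,3] "a" : NP/S
    [3,4] "from" : (S/(S\PP))\NP
  [4,8] S\PP   <
    [4,5] "no" : NP
    [5,8] (S\PP)\NP   <
      [5,7] N   >
        [5,6] "dog" : N/(N\PP)
        [6,7] "which" : N\PP
      [7,8] "under" : ((S\PP)\NP)\N

S\PP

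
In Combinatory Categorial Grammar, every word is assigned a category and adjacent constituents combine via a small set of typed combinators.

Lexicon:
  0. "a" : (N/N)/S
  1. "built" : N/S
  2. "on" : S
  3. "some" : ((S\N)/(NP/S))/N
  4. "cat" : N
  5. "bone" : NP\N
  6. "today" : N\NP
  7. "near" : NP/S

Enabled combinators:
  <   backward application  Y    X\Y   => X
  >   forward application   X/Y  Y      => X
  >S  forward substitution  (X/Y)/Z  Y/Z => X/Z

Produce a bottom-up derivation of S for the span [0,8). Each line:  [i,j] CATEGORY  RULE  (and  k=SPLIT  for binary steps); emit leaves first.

[0,8] S   <
  [0,3] N   >
    [0,2] N/S   >S
      [0,1] "a" : (N/N)/S
      [1,2] "built" : N/S
    [2,3] "on" : S
  [3,8] S\N   >
    [3,7] (S\N)/(NP/S)   >
      [3,4] "some" : ((S\N)/(NP/S))/N
      [4,7] N   <
        [4,6] NP   <
          [4,5] "cat" : N
          [5,6] "bone" : NP\N
        [6,7] "today" : N\NP
    [7,8] "near" : NP/S

[0,1] (N/N)/S  lex  "a"
[1,2] N/S  lex  "built"
[0,2] N/S  >S  k=1
[2,3] S  lex  "on"
[0,3] N  >  k=2
[3,4] ((S\N)/(NP/S))/N  lex  "some"
[4,5] N  lex  "cat"
[5,6] NP\N  lex  "bone"
[4,6] NP  <  k=5
[6,7] N\NP  lex  "today"
[4,7] N  <  k=6
[3,7] (S\N)/(NP/S)  >  k=4
[7,8] NP/S  lex  "near"
[3,8] S\N  >  k=7
[0,8] S  <  k=3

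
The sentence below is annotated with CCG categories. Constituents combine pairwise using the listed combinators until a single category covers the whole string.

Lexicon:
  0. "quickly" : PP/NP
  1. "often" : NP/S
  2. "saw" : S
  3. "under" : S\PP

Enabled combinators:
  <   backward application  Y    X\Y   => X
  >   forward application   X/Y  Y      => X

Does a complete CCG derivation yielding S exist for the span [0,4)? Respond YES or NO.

[0,4] S   <
  [0,3] PP   >
    [0,1] "quickly" : PP/NP
    [1,3] NP   >
      [1,2] "often" : NP/S
      [2,3] "saw" : S
  [3,4] "under" : S\PP

YES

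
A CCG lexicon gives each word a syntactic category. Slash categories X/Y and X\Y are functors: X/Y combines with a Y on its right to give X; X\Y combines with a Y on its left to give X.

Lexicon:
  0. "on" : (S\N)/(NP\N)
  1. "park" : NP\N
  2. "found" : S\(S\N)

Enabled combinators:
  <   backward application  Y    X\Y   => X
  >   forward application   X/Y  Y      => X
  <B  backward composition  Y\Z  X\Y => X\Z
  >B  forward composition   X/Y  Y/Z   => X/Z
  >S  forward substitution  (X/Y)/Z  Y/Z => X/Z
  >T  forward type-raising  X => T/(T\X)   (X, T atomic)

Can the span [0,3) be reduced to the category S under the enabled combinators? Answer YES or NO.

[0,3] S   <
  [0,2] S\N   >
    [0,1] "on" : (S\N)/(NP\N)
    [1,2] "park" : NP\N
  [2,3] "found" : S\(S\N)

YES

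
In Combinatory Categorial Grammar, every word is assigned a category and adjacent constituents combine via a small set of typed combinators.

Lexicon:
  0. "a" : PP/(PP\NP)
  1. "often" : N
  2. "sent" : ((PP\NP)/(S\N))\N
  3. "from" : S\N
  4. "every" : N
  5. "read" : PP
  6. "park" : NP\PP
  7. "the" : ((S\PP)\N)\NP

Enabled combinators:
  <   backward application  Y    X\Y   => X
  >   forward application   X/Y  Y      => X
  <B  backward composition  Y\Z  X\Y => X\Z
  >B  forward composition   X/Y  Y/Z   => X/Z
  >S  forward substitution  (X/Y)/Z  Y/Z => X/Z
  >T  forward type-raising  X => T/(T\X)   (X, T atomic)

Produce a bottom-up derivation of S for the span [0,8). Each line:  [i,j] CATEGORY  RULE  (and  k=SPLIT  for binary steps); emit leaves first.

[0,1] PP/(PP\NP)  lex  "a"
[1,2] N  lex  "often"
[2,3] ((PP\NP)/(S\N))\N  lex  "sent"
[1,3] (PP\NP)/(S\N)  <  k=2
[3,4] S\N  lex  "from"
[1,4] PP\NP  >  k=3
[0,4] PP  >  k=1
[4,5] N  lex  "every"
[5,6] PP  lex  "read"
[6,7] NP\PP  lex  "park"
[5,7] NP  <  k=6
[7,8] ((S\PP)\N)\NP  lex  "the"
[5,8] (S\PP)\N  <  k=7
[4,8] S\PP  <  k=5
[0,8] S  <  k=4

[0,8] S   <
  [0,4] PP   >
    [0,1] "a" : PP/(PP\NP)
    [1,4] PP\NP   >
      [1,3] (PP\NP)/(S\N)   <
        [1,2] "often" : N
        [2,3] "sent" : ((PP\NP)/(S\N))\N
      [3,4] "from" : S\N
  [4,8] S\PP   <
    [4,5] "every" : N
    [5,8] (S\PP)\N   <
      [5,7] NP   <
        [5,6] "read" : PP
        [6,7] "park" : NP\PP
      [7,8] "the" : ((S\PP)\N)\NP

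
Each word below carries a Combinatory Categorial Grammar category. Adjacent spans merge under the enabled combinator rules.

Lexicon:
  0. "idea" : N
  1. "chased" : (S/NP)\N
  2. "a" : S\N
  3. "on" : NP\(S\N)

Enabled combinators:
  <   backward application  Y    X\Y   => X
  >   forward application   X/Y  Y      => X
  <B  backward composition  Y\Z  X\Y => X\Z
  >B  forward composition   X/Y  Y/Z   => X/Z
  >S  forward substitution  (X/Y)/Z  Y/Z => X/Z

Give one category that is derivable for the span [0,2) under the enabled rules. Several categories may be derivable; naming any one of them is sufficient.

[0,4] S   >
  [0,2] S/NP   <
    [0,1] "idea" : N
    [1,2] "chased" : (S/NP)\N
  [2,4] NP   <
    [2,3] "a" : S\N
    [3,4] "on" : NP\(S\N)

S/NP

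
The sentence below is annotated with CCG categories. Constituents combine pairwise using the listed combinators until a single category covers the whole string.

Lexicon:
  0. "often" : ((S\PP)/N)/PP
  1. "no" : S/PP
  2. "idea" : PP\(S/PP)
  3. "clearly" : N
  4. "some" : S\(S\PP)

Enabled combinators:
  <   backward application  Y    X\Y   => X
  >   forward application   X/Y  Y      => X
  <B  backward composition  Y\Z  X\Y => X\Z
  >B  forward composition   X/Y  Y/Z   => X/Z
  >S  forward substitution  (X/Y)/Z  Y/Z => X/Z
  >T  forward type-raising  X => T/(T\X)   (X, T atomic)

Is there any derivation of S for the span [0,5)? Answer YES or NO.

YES

[0,5] S   <
  [0,4] S\PP   >
    [0,3] (S\PP)/N   >
      [0,1] "often" : ((S\PP)/N)/PP
      [1,3] PP   <
        [1,2] "no" : S/PP
        [2,3] "idea" : PP\(S/PP)
    [3,4] "clearly" : N
  [4,5] "some" : S\(S\PP)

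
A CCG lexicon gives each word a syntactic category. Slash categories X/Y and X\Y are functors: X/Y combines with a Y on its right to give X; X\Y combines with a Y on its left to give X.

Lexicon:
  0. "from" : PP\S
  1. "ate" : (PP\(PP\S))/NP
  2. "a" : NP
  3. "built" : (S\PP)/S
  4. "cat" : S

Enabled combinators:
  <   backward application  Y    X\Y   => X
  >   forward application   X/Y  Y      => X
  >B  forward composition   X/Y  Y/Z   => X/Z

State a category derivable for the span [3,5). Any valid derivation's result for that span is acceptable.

S\PP

[0,5] S   <
  [0,3] PP   <
    [0,1] "from" : PP\S
    [1,3] PP\(PP\S)   >
      [1,2] "ate" : (PP\(PP\S))/NP
      [2,3] "a" : NP
  [3,5] S\PP   >
    [3,4] "built" : (S\PP)/S
    [4,5] "cat" : S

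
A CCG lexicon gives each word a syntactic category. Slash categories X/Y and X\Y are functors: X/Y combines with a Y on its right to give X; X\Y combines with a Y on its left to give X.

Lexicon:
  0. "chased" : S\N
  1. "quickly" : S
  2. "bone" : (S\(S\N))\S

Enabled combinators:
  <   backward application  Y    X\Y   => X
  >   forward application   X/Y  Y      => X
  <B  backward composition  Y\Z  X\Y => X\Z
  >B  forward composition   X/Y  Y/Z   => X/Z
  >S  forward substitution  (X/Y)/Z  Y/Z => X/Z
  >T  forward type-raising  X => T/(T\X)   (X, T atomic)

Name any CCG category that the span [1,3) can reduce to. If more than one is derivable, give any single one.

[0,3] S   <
  [0,1] "chased" : S\N
  [1,3] S\(S\N)   <
    [1,2] "quickly" : S
    [2,3] "bone" : (S\(S\N))\S

S\(S\N)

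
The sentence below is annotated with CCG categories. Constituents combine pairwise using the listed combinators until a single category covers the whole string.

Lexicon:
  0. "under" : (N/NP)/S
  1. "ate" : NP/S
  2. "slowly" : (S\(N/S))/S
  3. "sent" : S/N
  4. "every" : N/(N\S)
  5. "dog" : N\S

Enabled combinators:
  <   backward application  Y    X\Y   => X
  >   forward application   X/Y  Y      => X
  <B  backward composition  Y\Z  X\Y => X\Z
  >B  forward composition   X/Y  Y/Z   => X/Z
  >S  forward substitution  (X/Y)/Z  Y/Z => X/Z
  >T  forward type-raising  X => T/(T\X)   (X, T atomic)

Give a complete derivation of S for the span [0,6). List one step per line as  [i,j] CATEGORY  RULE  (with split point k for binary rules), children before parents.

[0,1] (N/NP)/S  lex  "under"
[1,2] NP/S  lex  "ate"
[0,2] N/S  >S  k=1
[2,3] (S\(N/S))/S  lex  "slowly"
[3,4] S/N  lex  "sent"
[4,5] N/(N\S)  lex  "every"
[5,6] N\S  lex  "dog"
[4,6] N  >  k=5
[3,6] S  >  k=4
[2,6] S\(N/S)  >  k=3
[0,6] S  <  k=2

[0,6] S   <
  [0,2] N/S   >S
    [0,1] "under" : (N/NP)/S
    [1,2] "ate" : NP/S
  [2,6] S\(N/S)   >
    [2,3] "slowly" : (S\(N/S))/S
    [3,6] S   >
      [3,4] "sent" : S/N
      [4,6] N   >
        [4,5] "every" : N/(N\S)
        [5,6] "dog" : N\S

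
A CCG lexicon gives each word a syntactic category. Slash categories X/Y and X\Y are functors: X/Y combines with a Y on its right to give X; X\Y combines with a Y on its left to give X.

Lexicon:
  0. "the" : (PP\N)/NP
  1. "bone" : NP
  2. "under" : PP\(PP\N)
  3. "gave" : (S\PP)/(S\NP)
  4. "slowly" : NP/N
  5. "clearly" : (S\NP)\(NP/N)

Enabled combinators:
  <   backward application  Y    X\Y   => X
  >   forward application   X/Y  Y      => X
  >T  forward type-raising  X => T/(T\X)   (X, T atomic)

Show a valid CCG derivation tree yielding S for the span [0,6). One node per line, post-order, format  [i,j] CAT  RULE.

[0,1] (PP\N)/NP  lex  "the"
[1,2] NP  lex  "bone"
[0,2] PP\N  >  k=1
[2,3] PP\(PP\N)  lex  "under"
[0,3] PP  <  k=2
[3,4] (S\PP)/(S\NP)  lex  "gave"
[4,5] NP/N  lex  "slowly"
[5,6] (S\NP)\(NP/N)  lex  "clearly"
[4,6] S\NP  <  k=5
[3,6] S\PP  >  k=4
[0,6] S  <  k=3

[0,6] S   <
  [0,3] PP   <
    [0,2] PP\N   >
      [0,1] "the" : (PP\N)/NP
      [1,2] "bone" : NP
    [2,3] "under" : PP\(PP\N)
  [3,6] S\PP   >
    [3,4] "gave" : (S\PP)/(S\NP)
    [4,6] S\NP   <
      [4,5] "slowly" : NP/N
      [5,6] "clearly" : (S\NP)\(NP/N)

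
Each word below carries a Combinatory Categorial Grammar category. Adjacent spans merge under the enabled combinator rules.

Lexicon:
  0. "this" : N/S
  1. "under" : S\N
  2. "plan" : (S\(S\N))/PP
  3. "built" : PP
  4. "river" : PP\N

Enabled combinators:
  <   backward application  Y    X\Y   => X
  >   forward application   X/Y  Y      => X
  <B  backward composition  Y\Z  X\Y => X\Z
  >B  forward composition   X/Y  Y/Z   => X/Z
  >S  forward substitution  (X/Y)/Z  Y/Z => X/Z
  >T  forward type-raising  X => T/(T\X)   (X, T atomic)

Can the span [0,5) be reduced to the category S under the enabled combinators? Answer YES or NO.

N/S S\N (S\(S\N))/PP PP PP\N
CKY chart[0,5] = {N/(N\PP), NP/(NP\PP), PP, PP/(PP\PP), S/(S\PP)}; S ∉ chart

NO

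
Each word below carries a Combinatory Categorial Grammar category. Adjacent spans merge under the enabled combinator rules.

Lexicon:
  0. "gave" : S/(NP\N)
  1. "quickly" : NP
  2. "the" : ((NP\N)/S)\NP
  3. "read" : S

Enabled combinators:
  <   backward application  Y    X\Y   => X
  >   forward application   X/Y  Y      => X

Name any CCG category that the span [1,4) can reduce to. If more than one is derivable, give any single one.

NP\N

[0,4] S   >
  [0,1] "gave" : S/(NP\N)
  [1,4] NP\N   >
    [1,3] (NP\N)/S   <
      [1,2] "quickly" : NP
      [2,3] "the" : ((NP\N)/S)\NP
    [3,4] "read" : S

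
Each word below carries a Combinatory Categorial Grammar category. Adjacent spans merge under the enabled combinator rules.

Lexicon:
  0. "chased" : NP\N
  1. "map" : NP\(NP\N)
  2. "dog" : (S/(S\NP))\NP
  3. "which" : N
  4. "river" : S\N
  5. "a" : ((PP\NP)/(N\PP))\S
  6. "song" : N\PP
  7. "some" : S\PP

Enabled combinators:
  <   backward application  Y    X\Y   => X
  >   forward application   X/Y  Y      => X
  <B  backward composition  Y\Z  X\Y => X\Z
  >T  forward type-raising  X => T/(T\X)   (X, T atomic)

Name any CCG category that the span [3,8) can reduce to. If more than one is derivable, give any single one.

[0,8] S   >
  [0,3] S/(S\NP)   <
    [0,2] NP   <
      [0,1] "chased" : NP\N
      [1,2] "map" : NP\(NP\N)
    [2,3] "dog" : (S/(S\NP))\NP
  [3,8] S\NP   <B
    [3,7] PP\NP   >
      [3,6] (PP\NP)/(N\PP)   <
        [3,5] S   <
          [3,4] "which" : N
          [4,5] "river" : S\N
        [5,6] "a" : ((PP\NP)/(N\PP))\S
      [6,7] "song" : N\PP
    [7,8] "some" : S\PP

S\NP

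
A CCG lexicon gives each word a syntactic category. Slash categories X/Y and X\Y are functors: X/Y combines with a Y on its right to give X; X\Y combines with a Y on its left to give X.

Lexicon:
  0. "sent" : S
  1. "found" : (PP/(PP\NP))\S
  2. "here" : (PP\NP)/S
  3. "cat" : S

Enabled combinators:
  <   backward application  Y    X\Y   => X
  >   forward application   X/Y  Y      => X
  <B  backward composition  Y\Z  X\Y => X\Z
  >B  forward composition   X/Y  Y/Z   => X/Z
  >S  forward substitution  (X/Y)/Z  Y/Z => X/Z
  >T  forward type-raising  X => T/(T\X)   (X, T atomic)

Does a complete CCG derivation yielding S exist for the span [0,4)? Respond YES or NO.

NO

S (PP/(PP\NP))\S (PP\NP)/S S
CKY chart[0,4] = {N/(N\PP), NP/(NP\PP), PP, PP/(PP\PP), PP/(S\S), S/(S\PP)}; S ∉ chart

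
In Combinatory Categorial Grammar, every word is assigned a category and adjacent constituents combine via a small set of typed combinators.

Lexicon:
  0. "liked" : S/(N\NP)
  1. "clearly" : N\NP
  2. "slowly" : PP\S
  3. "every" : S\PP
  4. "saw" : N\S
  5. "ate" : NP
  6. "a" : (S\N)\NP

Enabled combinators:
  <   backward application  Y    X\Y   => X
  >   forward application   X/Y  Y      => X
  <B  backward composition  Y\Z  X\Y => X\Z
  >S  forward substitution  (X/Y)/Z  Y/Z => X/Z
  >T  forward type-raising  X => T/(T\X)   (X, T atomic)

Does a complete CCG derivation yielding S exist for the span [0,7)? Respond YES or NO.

YES

[0,7] S   <
  [0,5] N   <
    [0,2] S   >
      [0,1] "liked" : S/(N\NP)
      [1,2] "clearly" : N\NP
    [2,5] N\S   <B
      [2,3] "slowly" : PP\S
      [3,5] N\PP   <B
        [3,4] "every" : S\PP
        [4,5] "saw" : N\S
  [5,7] S\N   <
    [5,6] "ate" : NP
    [6,7] "a" : (S\N)\NP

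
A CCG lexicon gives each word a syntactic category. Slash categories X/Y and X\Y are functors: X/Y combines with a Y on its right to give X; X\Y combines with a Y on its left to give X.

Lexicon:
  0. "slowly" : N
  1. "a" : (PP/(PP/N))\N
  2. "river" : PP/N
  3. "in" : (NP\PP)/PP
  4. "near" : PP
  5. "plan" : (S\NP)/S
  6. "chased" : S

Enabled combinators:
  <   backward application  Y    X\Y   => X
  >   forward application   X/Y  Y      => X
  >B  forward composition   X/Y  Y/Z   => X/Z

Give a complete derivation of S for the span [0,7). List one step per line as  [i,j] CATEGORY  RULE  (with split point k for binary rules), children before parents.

[0,7] S   <
  [0,5] NP   <
    [0,3] PP   >
      [0,2] PP/(PP/N)   <
        [0,1] "slowly" : N
        [1,2] "a" : (PP/(PP/N))\N
      [2,3] "river" : PP/N
    [3,5] NP\PP   >
      [3,4] "in" : (NP\PP)/PP
      [4,5] "near" : PP
  [5,7] S\NP   >
    [5,6] "plan" : (S\NP)/S
    [6,7] "chased" : S

[0,1] N  lex  "slowly"
[1,2] (PP/(PP/N))\N  lex  "a"
[0,2] PP/(PP/N)  <  k=1
[2,3] PP/N  lex  "river"
[0,3] PP  >  k=2
[3,4] (NP\PP)/PP  lex  "in"
[4,5] PP  lex  "near"
[3,5] NP\PP  >  k=4
[0,5] NP  <  k=3
[5,6] (S\NP)/S  lex  "plan"
[6,7] S  lex  "chased"
[5,7] S\NP  >  k=6
[0,7] S  <  k=5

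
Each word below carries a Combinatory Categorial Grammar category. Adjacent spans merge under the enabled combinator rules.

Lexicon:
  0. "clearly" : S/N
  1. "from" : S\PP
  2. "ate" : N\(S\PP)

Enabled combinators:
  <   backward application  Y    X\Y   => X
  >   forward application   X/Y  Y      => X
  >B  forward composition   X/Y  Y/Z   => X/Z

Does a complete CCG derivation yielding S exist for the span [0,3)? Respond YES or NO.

[0,3] S   >
  [0,1] "clearly" : S/N
  [1,3] N   <
    [1,2] "from" : S\PP
    [2,3] "ate" : N\(S\PP)

YES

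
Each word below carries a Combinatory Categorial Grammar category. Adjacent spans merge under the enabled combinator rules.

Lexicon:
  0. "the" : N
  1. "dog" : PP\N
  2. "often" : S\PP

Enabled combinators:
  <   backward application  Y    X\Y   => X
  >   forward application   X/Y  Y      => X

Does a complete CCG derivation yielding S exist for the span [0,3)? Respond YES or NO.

[0,3] S   <
  [0,2] PP   <
    [0,1] "the" : N
    [1,2] "dog" : PP\N
  [2,3] "often" : S\PP

YES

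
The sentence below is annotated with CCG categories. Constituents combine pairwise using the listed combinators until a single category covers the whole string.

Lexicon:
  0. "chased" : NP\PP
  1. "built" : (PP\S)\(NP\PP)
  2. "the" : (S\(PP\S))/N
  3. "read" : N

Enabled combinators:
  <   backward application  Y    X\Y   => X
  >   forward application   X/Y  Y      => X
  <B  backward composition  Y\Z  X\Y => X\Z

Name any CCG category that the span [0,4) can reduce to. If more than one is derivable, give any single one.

S

[0,4] S   <
  [0,2] PP\S   <
    [0,1] "chased" : NP\PP
    [1,2] "built" : (PP\S)\(NP\PP)
  [2,4] S\(PP\S)   >
    [2,3] "the" : (S\(PP\S))/N
    [3,4] "read" : N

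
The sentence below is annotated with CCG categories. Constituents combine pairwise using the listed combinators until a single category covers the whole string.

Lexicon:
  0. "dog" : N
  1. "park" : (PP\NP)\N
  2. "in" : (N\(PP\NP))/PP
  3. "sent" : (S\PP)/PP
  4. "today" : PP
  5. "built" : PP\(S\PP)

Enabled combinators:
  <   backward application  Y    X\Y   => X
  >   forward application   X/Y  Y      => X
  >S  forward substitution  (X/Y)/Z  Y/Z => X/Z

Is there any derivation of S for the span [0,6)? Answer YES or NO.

NO

N (PP\NP)\N (N\(PP\NP))/PP (S\PP)/PP PP PP\(S\PP)
CKY chart[0,6] = {N}; S ∉ chart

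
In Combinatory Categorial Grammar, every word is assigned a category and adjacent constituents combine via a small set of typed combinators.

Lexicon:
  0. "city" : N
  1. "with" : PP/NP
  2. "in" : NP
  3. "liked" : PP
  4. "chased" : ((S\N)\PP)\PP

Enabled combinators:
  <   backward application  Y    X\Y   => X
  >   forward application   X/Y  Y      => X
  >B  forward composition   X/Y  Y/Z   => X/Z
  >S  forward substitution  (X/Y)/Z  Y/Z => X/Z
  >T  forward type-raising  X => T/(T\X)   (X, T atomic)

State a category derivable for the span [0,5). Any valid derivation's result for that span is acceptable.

S

[0,5] S   >
  [0,1] S/(S\N)   >T
    [0,1] "city" : N
  [1,5] S\N   <
    [1,3] PP   >
      [1,2] "with" : PP/NP
      [2,3] "in" : NP
    [3,5] (S\N)\PP   <
      [3,4] "liked" : PP
      [4,5] "chased" : ((S\N)\PP)\PP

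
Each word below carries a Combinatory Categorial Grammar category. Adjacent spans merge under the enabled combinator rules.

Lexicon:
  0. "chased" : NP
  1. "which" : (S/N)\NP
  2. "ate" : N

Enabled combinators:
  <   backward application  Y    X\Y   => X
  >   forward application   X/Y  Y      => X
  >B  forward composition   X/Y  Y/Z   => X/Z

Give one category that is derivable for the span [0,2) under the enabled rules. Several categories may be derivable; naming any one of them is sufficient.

[0,3] S   >
  [0,2] S/N   <
    [0,1] "chased" : NP
    [1,2] "which" : (S/N)\NP
  [2,3] "ate" : N

S/N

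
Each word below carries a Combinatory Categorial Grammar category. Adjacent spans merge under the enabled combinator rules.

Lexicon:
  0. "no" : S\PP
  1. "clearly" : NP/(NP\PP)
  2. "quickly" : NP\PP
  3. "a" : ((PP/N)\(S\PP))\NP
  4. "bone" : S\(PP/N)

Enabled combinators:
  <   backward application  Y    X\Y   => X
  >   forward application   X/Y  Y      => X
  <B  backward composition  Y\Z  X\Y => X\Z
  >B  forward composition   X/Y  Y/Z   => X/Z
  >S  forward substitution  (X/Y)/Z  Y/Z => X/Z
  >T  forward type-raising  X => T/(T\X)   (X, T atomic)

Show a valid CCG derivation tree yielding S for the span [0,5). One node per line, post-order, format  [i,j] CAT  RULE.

[0,5] S   <
  [0,4] PP/N   <
    [0,1] "no" : S\PP
    [1,4] (PP/N)\(S\PP)   <
      [1,3] NP   >
        [1,2] "clearly" : NP/(NP\PP)
        [2,3] "quickly" : NP\PP
      [3,4] "a" : ((PP/N)\(S\PP))\NP
  [4,5] "bone" : S\(PP/N)

[0,1] S\PP  lex  "no"
[1,2] NP/(NP\PP)  lex  "clearly"
[2,3] NP\PP  lex  "quickly"
[1,3] NP  >  k=2
[3,4] ((PP/N)\(S\PP))\NP  lex  "a"
[1,4] (PP/N)\(S\PP)  <  k=3
[0,4] PP/N  <  k=1
[4,5] S\(PP/N)  lex  "bone"
[0,5] S  <  k=4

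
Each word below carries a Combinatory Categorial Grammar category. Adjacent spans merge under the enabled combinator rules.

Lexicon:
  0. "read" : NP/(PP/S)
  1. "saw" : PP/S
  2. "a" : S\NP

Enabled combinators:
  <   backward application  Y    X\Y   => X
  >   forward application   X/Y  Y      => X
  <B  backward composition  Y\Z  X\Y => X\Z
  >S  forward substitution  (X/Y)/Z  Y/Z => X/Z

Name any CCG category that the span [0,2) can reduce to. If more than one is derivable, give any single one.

NP

[0,3] S   <
  [0,2] NP   >
    [0,1] "read" : NP/(PP/S)
    [1,2] "saw" : PP/S
  [2,3] "a" : S\NP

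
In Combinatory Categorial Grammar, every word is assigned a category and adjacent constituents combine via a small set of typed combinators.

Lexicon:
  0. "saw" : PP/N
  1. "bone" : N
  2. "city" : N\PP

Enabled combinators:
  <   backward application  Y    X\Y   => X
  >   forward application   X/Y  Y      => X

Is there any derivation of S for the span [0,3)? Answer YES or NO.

NO

PP/N N N\PP
CKY chart[0,3] = {N}; S ∉ chart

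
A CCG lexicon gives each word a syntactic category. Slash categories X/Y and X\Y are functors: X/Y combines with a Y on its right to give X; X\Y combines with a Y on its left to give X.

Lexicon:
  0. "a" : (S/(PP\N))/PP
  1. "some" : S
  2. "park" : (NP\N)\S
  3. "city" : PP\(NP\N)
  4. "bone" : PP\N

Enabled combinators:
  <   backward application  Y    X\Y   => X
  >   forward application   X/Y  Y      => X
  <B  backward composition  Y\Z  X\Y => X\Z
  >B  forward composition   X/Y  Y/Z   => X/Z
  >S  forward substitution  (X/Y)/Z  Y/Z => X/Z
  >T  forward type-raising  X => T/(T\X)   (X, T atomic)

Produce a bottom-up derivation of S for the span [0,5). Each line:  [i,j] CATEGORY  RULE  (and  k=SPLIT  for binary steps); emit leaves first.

[0,5] S   >
  [0,4] S/(PP\N)   >
    [0,1] "a" : (S/(PP\N))/PP
    [1,4] PP   >
      [1,2] PP/(PP\S)   >T
        [1,2] "some" : S
      [2,4] PP\S   <B
        [2,3] "park" : (NP\N)\S
        [3,4] "city" : PP\(NP\N)
  [4,5] "bone" : PP\N

[0,1] (S/(PP\N))/PP  lex  "a"
[1,2] S  lex  "some"
[1,2] PP/(PP\S)  >T
[2,3] (NP\N)\S  lex  "park"
[3,4] PP\(NP\N)  lex  "city"
[2,4] PP\S  <B  k=3
[1,4] PP  >  k=2
[0,4] S/(PP\N)  >  k=1
[4,5] PP\N  lex  "bone"
[0,5] S  >  k=4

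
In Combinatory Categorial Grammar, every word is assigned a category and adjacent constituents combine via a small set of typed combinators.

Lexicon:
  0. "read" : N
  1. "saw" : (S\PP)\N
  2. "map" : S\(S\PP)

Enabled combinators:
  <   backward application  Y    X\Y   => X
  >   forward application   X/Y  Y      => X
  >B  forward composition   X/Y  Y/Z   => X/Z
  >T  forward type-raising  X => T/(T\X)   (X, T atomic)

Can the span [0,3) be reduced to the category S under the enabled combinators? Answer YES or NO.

YES

[0,3] S   <
  [0,2] S\PP   <
    [0,1] "read" : N
    [1,2] "saw" : (S\PP)\N
  [2,3] "map" : S\(S\PP)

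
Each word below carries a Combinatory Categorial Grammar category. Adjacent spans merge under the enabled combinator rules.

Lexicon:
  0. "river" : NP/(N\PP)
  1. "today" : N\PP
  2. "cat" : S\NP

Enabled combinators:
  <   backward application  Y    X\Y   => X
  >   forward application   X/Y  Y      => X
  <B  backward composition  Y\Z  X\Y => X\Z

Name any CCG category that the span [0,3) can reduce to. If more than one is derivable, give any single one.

[0,3] S   <
  [0,2] NP   >
    [0,1] "river" : NP/(N\PP)
    [1,2] "today" : N\PP
  [2,3] "cat" : S\NP

S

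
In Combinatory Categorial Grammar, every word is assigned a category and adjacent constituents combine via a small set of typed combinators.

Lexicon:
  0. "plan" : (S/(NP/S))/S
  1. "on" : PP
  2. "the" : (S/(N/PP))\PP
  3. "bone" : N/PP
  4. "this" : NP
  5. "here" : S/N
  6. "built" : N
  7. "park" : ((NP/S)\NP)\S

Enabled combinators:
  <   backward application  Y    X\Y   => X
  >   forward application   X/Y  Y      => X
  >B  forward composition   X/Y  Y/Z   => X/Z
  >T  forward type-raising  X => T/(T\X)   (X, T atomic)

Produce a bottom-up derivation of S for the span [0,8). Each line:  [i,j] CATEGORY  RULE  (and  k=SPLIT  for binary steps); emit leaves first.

[0,8] S   >
  [0,4] S/(NP/S)   >
    [0,1] "plan" : (S/(NP/S))/S
    [1,4] S   >
      [1,3] S/(N/PP)   <
        [1,2] "on" : PP
        [2,3] "the" : (S/(N/PP))\PP
      [3,4] "bone" : N/PP
  [4,8] NP/S   <
    [4,5] "this" : NP
    [5,8] (NP/S)\NP   <
      [5,7] S   >
        [5,6] "here" : S/N
        [6,7] "built" : N
      [7,8] "park" : ((NP/S)\NP)\S

[0,1] (S/(NP/S))/S  lex  "plan"
[1,2] PP  lex  "on"
[2,3] (S/(N/PP))\PP  lex  "the"
[1,3] S/(N/PP)  <  k=2
[3,4] N/PP  lex  "bone"
[1,4] S  >  k=3
[0,4] S/(NP/S)  >  k=1
[4,5] NP  lex  "this"
[5,6] S/N  lex  "here"
[6,7] N  lex  "built"
[5,7] S  >  k=6
[7,8] ((NP/S)\NP)\S  lex  "park"
[5,8] (NP/S)\NP  <  k=7
[4,8] NP/S  <  k=5
[0,8] S  >  k=4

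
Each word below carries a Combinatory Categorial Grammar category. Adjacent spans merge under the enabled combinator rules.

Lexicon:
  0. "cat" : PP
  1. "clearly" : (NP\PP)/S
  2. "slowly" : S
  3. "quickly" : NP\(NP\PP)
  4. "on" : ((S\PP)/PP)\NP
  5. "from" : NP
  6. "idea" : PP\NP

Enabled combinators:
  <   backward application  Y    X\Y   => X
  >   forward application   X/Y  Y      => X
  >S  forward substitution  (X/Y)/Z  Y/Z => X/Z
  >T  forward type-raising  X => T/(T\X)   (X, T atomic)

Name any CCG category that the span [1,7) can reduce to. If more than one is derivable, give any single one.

S\PP

[0,7] S   >
  [0,1] S/(S\PP)   >T
    [0,1] "cat" : PP
  [1,7] S\PP   >
    [1,5] (S\PP)/PP   <
      [1,4] NP   <
        [1,3] NP\PP   >
          [1,2] "clearly" : (NP\PP)/S
          [2,3] "slowly" : S
        [3,4] "quickly" : NP\(NP\PP)
      [4,5] "on" : ((S\PP)/PP)\NP
    [5,7] PP   <
      [5,6] "from" : NP
      [6,7] "idea" : PP\NP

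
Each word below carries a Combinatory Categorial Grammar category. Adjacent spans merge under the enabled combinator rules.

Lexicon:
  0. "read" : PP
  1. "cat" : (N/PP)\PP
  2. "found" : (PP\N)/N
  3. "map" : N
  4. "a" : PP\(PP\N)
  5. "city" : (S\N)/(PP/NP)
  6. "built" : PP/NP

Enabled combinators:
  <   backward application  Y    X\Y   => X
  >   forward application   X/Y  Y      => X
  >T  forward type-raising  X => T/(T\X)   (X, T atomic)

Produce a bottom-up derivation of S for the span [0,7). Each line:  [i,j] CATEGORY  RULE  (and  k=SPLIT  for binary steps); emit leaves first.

[0,1] PP  lex  "read"
[1,2] (N/PP)\PP  lex  "cat"
[0,2] N/PP  <  k=1
[2,3] (PP\N)/N  lex  "found"
[3,4] N  lex  "map"
[2,4] PP\N  >  k=3
[4,5] PP\(PP\N)  lex  "a"
[2,5] PP  <  k=4
[0,5] N  >  k=2
[5,6] (S\N)/(PP/NP)  lex  "city"
[6,7] PP/NP  lex  "built"
[5,7] S\N  >  k=6
[0,7] S  <  k=5

[0,7] S   <
  [0,5] N   >
    [0,2] N/PP   <
      [0,1] "read" : PP
      [1,2] "cat" : (N/PP)\PP
    [2,5] PP   <
      [2,4] PP\N   >
        [2,3] "found" : (PP\N)/N
        [3,4] "map" : N
      [4,5] "a" : PP\(PP\N)
  [5,7] S\N   >
    [5,6] "city" : (S\N)/(PP/NP)
    [6,7] "built" : PP/NP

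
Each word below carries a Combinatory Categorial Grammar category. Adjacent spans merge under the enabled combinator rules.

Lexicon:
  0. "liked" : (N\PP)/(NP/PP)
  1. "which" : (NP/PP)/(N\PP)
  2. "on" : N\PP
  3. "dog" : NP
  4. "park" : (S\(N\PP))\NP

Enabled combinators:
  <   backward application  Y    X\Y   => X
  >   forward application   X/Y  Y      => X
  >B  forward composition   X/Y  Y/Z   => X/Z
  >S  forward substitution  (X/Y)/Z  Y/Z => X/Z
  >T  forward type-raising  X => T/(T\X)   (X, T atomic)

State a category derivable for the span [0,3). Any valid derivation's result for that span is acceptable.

N\PP

[0,5] S   <
  [0,3] N\PP   >
    [0,1] "liked" : (N\PP)/(NP/PP)
    [1,3] NP/PP   >
      [1,2] "which" : (NP/PP)/(N\PP)
      [2,3] "on" : N\PP
  [3,5] S\(N\PP)   <
    [3,4] "dog" : NP
    [4,5] "park" : (S\(N\PP))\NP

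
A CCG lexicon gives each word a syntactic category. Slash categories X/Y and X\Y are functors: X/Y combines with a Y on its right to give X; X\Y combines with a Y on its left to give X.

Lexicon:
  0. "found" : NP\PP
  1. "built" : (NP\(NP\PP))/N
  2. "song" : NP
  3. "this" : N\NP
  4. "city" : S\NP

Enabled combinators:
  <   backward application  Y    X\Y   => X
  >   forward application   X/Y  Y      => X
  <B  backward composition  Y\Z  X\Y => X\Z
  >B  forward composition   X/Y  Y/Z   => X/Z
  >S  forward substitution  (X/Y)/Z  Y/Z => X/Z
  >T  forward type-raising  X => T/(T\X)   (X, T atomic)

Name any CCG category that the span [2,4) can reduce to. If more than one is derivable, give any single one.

[0,5] S   <
  [0,4] NP   <
    [0,1] "found" : NP\PP
    [1,4] NP\(NP\PP)   >
      [1,2] "built" : (NP\(NP\PP))/N
      [2,4] N   <
        [2,3] "song" : NP
        [3,4] "this" : N\NP
  [4,5] "city" : S\NP

N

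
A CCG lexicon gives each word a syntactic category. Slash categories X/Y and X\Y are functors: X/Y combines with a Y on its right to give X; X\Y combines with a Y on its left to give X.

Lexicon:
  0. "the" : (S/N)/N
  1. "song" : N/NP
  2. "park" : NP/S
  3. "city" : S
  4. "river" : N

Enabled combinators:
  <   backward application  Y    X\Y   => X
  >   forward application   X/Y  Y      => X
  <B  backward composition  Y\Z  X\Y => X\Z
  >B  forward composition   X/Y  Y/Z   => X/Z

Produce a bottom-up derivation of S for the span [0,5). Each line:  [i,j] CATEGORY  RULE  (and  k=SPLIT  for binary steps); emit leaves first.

[0,5] S   >
  [0,4] S/N   >
    [0,1] "the" : (S/N)/N
    [1,4] N   >
      [1,3] N/S   >B
        [1,2] "song" : N/NP
        [2,3] "park" : NP/S
      [3,4] "city" : S
  [4,5] "river" : N

[0,1] (S/N)/N  lex  "the"
[1,2] N/NP  lex  "song"
[2,3] NP/S  lex  "park"
[1,3] N/S  >B  k=2
[3,4] S  lex  "city"
[1,4] N  >  k=3
[0,4] S/N  >  k=1
[4,5] N  lex  "river"
[0,5] S  >  k=4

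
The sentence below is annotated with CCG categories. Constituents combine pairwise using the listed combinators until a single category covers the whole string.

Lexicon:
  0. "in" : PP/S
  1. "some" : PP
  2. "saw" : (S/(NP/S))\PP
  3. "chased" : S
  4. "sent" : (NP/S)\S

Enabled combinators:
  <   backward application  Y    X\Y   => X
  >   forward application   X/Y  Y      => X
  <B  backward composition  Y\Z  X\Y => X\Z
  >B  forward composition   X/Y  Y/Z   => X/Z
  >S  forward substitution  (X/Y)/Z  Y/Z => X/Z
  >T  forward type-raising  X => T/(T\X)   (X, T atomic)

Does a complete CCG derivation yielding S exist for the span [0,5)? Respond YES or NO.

PP/S PP (S/(NP/S))\PP S (NP/S)\S
CKY chart[0,5] = {N/(N\PP), NP/(NP\PP), PP, PP/(PP\PP), PP/(S\S), S/(S\PP)}; S ∉ chart

NO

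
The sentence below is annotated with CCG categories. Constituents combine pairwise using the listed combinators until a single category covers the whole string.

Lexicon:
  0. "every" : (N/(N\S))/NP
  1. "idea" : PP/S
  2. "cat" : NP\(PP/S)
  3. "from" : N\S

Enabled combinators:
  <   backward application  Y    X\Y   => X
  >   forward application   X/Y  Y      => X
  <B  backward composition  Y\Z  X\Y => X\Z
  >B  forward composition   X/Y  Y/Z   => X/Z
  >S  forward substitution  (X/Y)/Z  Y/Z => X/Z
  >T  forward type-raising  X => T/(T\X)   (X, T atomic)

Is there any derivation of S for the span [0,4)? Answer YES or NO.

(N/(N\S))/NP PP/S NP\(PP/S) N\S
CKY chart[0,4] = {N, N/(N\N), NP/(NP\N), PP/(PP\N), S/(S\N)}; S ∉ chart

NO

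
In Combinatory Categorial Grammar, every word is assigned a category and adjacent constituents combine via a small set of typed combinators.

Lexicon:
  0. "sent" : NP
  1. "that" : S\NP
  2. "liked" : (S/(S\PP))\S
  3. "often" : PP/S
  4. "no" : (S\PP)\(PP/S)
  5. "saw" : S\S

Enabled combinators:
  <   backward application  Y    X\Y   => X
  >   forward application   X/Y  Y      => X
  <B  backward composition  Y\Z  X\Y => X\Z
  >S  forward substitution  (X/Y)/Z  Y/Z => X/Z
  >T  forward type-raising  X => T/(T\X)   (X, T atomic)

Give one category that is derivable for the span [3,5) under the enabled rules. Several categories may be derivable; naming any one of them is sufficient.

S\PP

[0,6] S   >
  [0,3] S/(S\PP)   <
    [0,2] S   >
      [0,1] S/(S\NP)   >T
        [0,1] "sent" : NP
      [1,2] "that" : S\NP
    [2,3] "liked" : (S/(S\PP))\S
  [3,6] S\PP   <B
    [3,5] S\PP   <
      [3,4] "often" : PP/S
      [4,5] "no" : (S\PP)\(PP/S)
    [5,6] "saw" : S\S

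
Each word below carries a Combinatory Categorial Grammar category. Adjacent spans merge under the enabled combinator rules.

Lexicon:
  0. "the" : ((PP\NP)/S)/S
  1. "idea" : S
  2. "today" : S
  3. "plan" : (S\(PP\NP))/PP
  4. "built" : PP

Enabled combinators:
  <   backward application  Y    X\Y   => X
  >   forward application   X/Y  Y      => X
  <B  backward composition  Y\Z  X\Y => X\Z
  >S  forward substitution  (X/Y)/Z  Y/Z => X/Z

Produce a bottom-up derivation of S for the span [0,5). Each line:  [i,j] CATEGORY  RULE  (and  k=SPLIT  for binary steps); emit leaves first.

[0,5] S   <
  [0,3] PP\NP   >
    [0,2] (PP\NP)/S   >
      [0,1] "the" : ((PP\NP)/S)/S
      [1,2] "idea" : S
    [2,3] "today" : S
  [3,5] S\(PP\NP)   >
    [3,4] "plan" : (S\(PP\NP))/PP
    [4,5] "built" : PP

[0,1] ((PP\NP)/S)/S  lex  "the"
[1,2] S  lex  "idea"
[0,2] (PP\NP)/S  >  k=1
[2,3] S  lex  "today"
[0,3] PP\NP  >  k=2
[3,4] (S\(PP\NP))/PP  lex  "plan"
[4,5] PP  lex  "built"
[3,5] S\(PP\NP)  >  k=4
[0,5] S  <  k=3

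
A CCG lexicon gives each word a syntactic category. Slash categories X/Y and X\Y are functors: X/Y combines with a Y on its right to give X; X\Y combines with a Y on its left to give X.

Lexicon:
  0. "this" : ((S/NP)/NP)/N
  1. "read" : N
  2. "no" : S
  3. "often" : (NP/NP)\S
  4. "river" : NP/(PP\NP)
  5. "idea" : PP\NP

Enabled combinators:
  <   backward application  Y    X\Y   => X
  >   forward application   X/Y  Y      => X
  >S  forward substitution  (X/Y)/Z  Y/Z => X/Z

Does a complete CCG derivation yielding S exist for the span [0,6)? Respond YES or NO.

YES

[0,6] S   >
  [0,4] S/NP   >S
    [0,2] (S/NP)/NP   >
      [0,1] "this" : ((S/NP)/NP)/N
      [1,2] "read" : N
    [2,4] NP/NP   <
      [2,3] "no" : S
      [3,4] "often" : (NP/NP)\S
  [4,6] NP   >
    [4,5] "river" : NP/(PP\NP)
    [5,6] "idea" : PP\NP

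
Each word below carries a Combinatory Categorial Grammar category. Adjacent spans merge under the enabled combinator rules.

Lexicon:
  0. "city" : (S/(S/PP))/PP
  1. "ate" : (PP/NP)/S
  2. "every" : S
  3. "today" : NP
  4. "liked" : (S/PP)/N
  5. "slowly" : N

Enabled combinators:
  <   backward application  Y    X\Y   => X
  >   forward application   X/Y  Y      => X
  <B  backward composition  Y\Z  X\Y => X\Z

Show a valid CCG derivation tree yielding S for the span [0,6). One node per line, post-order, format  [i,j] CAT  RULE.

[0,1] (S/(S/PP))/PP  lex  "city"
[1,2] (PP/NP)/S  lex  "ate"
[2,3] S  lex  "every"
[1,3] PP/NP  >  k=2
[3,4] NP  lex  "today"
[1,4] PP  >  k=3
[0,4] S/(S/PP)  >  k=1
[4,5] (S/PP)/N  lex  "liked"
[5,6] N  lex  "slowly"
[4,6] S/PP  >  k=5
[0,6] S  >  k=4

[0,6] S   >
  [0,4] S/(S/PP)   >
    [0,1] "city" : (S/(S/PP))/PP
    [1,4] PP   >
      [1,3] PP/NP   >
        [1,2] "ate" : (PP/NP)/S
        [2,3] "every" : S
      [3,4] "today" : NP
  [4,6] S/PP   >
    [4,5] "liked" : (S/PP)/N
    [5,6] "slowly" : N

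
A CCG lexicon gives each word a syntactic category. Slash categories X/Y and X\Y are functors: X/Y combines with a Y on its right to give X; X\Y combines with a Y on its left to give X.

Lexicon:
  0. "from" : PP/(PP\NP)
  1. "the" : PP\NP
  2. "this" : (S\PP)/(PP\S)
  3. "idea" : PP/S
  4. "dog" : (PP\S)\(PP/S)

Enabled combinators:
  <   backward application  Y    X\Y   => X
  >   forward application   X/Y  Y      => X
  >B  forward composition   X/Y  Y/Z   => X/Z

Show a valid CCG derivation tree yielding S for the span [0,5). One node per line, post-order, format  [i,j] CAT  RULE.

[0,5] S   <
  [0,2] PP   >
    [0,1] "from" : PP/(PP\NP)
    [1,2] "the" : PP\NP
  [2,5] S\PP   >
    [2,3] "this" : (S\PP)/(PP\S)
    [3,5] PP\S   <
      [3,4] "idea" : PP/S
      [4,5] "dog" : (PP\S)\(PP/S)

[0,1] PP/(PP\NP)  lex  "from"
[1,2] PP\NP  lex  "the"
[0,2] PP  >  k=1
[2,3] (S\PP)/(PP\S)  lex  "this"
[3,4] PP/S  lex  "idea"
[4,5] (PP\S)\(PP/S)  lex  "dog"
[3,5] PP\S  <  k=4
[2,5] S\PP  >  k=3
[0,5] S  <  k=2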